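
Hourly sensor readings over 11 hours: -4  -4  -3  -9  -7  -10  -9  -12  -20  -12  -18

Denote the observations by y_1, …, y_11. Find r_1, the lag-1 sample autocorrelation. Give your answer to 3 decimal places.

0.465

Mean ȳ = (-4 − 4 − 3 − 9 − 7 − 10 − 9 − 12 − 20 − 12 − 18)/11 = -9.8182
Numerator Σ_{t=1}^{10}(y_t−ȳ)(y_{t+1}−ȳ) = 141.2397
Denominator Σ(y_t−ȳ)² = 303.6364
r_1 = 141.2397 / 303.6364 = 0.465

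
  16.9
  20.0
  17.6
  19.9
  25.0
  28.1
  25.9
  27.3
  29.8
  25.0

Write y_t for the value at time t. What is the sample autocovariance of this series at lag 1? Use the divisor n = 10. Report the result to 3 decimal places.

Mean ȳ = (16.9 + 20.0 + 17.6 + 19.9 + 25.0 + 28.1 + 25.9 + 27.3 + 29.8 + 25.0)/10 = 23.5500
Σ_{t=1}^{9}(y_t−ȳ)(y_{t+1}−ȳ) = 119.7575
γ_1 = 119.7575 / 10 = 11.976

11.976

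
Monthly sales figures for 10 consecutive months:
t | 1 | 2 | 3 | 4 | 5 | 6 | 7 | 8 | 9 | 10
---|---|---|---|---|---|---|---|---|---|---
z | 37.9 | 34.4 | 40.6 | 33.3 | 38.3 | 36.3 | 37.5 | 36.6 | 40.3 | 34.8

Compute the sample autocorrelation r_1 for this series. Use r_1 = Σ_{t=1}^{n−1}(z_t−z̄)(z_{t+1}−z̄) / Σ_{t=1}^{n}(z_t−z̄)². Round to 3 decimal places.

Mean z̄ = (37.9 + 34.4 + 40.6 + 33.3 + 38.3 + 36.3 + 37.5 + 36.6 + 40.3 + 34.8)/10 = 37.0000
Numerator Σ_{t=1}^{9}(z_t−z̄)(z_{t+1}−z̄) = -39.8700
Denominator Σ(z_t−z̄)² = 52.5400
r_1 = -39.8700 / 52.5400 = -0.759

-0.759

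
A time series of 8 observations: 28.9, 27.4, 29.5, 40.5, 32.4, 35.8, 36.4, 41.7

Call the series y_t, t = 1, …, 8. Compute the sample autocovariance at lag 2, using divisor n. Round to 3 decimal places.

Mean ȳ = (28.9 + 27.4 + 29.5 + 40.5 + 32.4 + 35.8 + 36.4 + 41.7)/8 = 34.0750
Deviations: -5.1750, -6.6750, -4.5750, 6.4250, -1.6750, 1.7250, 2.3250, 7.6250
Σ_{t=1}^{6}(y_t−ȳ)(y_{t+2}−ȳ) = 8.7938
γ_2 = 8.7938 / 8 = 1.099

1.099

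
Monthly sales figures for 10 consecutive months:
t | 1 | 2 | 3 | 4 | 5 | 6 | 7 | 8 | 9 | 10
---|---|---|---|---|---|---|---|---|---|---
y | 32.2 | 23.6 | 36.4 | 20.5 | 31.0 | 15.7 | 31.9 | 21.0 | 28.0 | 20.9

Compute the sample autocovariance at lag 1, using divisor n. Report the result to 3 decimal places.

Mean ȳ = (32.2 + 23.6 + 36.4 + 20.5 + 31.0 + 15.7 + 31.9 + 21.0 + 28.0 + 20.9)/10 = 26.1200
Σ_{t=1}^{9}(y_t−ȳ)(y_{t+1}−ȳ) = -286.5364
γ_1 = -286.5364 / 10 = -28.654

-28.654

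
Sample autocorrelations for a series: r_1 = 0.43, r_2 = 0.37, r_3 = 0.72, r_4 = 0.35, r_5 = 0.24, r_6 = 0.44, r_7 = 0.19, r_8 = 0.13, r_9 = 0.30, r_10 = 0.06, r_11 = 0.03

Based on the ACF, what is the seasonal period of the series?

The largest autocorrelation is r_3 = 0.72, with a weaker echo at lag 6 (0.44); the remaining lags stay at or below 0.43. The elevated value at lag 1 (0.43), dropping to 0.37 at lag 2, reflects decaying short-term dependence rather than seasonality.
The dominant spike at lag 3 indicates a seasonal period of 3.

3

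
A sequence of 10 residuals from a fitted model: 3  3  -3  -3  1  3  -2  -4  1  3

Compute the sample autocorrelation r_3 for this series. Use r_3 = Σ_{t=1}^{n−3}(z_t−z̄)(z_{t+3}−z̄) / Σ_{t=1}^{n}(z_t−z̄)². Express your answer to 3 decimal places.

Mean z̄ = (3 + 3 − 3 − 3 + 1 + 3 − 2 − 4 + 1 + 3)/10 = 0.2000
Numerator Σ_{t=1}^{7}(z_t−z̄)(z_{t+3}−z̄) = -15.9200
Denominator Σ(z_t−z̄)² = 75.6000
r_3 = -15.9200 / 75.6000 = -0.211

-0.211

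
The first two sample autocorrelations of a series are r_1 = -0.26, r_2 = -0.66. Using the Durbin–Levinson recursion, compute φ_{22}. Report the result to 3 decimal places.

-0.780

φ_{22} = (r_2 − r_1²) / (1 − r_1²)
r_1² = (-0.26)² = 0.0676
Numerator = -0.66 − 0.0676 = -0.7276; denominator = 1 − 0.0676 = 0.9324
φ_{22} = -0.7276 / 0.9324 = -0.780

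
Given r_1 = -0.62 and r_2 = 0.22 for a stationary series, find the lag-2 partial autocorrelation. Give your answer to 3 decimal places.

φ_{22} = (r_2 − r_1²) / (1 − r_1²)
r_1² = (-0.62)² = 0.3844
Numerator = 0.22 − 0.3844 = -0.1644; denominator = 1 − 0.3844 = 0.6156
φ_{22} = -0.1644 / 0.6156 = -0.267

-0.267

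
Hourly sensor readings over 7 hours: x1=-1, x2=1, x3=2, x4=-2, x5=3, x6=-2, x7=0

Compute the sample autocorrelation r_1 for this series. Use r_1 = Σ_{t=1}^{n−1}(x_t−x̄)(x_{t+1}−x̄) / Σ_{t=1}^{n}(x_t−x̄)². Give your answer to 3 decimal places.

-0.670

Mean x̄ = (-1 + 1 + 2 − 2 + 3 − 2 + 0)/7 = 0.1429
Deviations from mean: -1.1429, 0.8571, 1.8571, -2.1429, 2.8571, -2.1429, -0.1429
Σ(x_t−x̄)(x_{t+1}−x̄) = (-0.9796) + (1.5918) + (-3.9796) + (-6.1224) + (-6.1224) + (0.3061) = -15.3061
Denominator Σ(x_t−x̄)² = 22.8571
r_1 = -15.3061 / 22.8571 = -0.670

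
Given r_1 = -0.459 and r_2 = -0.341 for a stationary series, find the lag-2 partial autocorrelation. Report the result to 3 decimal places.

φ_{22} = (r_2 − r_1²) / (1 − r_1²)
r_1² = (-0.459)² = 0.210681
Numerator = -0.341 − 0.2107 = -0.5517; denominator = 1 − 0.2107 = 0.7893
φ_{22} = -0.5517 / 0.7893 = -0.699

-0.699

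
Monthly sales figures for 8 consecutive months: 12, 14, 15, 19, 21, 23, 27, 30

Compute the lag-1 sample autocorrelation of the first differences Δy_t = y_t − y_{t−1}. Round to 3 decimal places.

First differences Δy: 2, 1, 4, 2, 2, 4, 3
Mean of differences = 2.5714
Numerator Σ(Δy_t−Δȳ)(Δy_{t+1}−Δȳ) = -2.0408
Denominator Σ(Δy_t−Δȳ)² = 7.7143
r_1(Δy) = -2.0408 / 7.7143 = -0.265

-0.265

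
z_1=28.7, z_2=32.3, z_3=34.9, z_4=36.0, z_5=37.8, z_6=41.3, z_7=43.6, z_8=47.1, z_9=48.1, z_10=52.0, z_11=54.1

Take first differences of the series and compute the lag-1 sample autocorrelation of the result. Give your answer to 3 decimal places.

First differences Δz: 3.6, 2.6, 1.1, 1.8, 3.5, 2.3, 3.5, 1.0, 3.9, 2.1
Mean of differences = 2.5400
Numerator Σ(Δz_t−Δz̄)(Δz_{t+1}−Δz̄) = -4.2996
Denominator Σ(Δz_t−Δz̄)² = 10.0640
r_1(Δz) = -4.2996 / 10.0640 = -0.427

-0.427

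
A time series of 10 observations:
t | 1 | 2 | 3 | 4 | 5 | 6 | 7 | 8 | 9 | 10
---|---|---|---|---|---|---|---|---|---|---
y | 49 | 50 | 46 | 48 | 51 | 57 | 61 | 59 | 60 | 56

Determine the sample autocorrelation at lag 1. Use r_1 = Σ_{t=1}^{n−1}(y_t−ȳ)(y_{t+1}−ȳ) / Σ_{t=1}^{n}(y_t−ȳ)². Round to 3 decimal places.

0.760

Mean ȳ = (49 + 50 + 46 + 48 + 51 + 57 + 61 + 59 + 60 + 56)/10 = 53.7000
Numerator Σ_{t=1}^{9}(y_t−ȳ)(y_{t+1}−ȳ) = 206.9100
Denominator Σ(y_t−ȳ)² = 272.1000
r_1 = 206.9100 / 272.1000 = 0.760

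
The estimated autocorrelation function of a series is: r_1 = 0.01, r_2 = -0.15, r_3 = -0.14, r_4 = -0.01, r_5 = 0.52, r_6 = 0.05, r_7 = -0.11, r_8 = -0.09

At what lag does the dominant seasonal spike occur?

The largest autocorrelation is r_5 = 0.52; the remaining lags stay at or below 0.05.
The dominant spike at lag 5 indicates a seasonal period of 5.

5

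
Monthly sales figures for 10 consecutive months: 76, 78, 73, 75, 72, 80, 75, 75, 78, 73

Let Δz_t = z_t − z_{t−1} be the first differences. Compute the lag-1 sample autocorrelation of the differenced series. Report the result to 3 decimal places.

-0.641

First differences Δz: 2, -5, 2, -3, 8, -5, 0, 3, -5
Mean of differences = -0.3333
Numerator Σ(Δz_t−Δz̄)(Δz_{t+1}−Δz̄) = -105.1111
Denominator Σ(Δz_t−Δz̄)² = 164.0000
r_1(Δz) = -105.1111 / 164.0000 = -0.641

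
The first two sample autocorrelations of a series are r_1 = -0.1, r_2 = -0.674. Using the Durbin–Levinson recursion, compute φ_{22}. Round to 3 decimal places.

-0.691

φ_{22} = (r_2 − r_1²) / (1 − r_1²)
r_1² = (-0.1)² = 0.01
Numerator = -0.674 − 0.0100 = -0.6840; denominator = 1 − 0.0100 = 0.9900
φ_{22} = -0.6840 / 0.9900 = -0.691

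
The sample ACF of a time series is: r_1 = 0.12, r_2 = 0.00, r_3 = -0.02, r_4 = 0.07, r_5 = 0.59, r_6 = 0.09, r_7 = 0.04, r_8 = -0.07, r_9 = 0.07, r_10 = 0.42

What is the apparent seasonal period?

5

The largest autocorrelation is r_5 = 0.59, with a weaker echo at lag 10 (0.42); the remaining lags stay at or below 0.12.
The dominant spike at lag 5 indicates a seasonal period of 5.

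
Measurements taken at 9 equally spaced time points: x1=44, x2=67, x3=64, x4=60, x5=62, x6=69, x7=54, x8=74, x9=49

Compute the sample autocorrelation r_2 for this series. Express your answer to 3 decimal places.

Mean x̄ = (44 + 67 + 64 + 60 + 62 + 69 + 54 + 74 + 49)/9 = 60.3333
Σ(x_t−x̄)(x_{t+2}−x̄) = (-59.8889) + (-2.2222) + (6.1111) + (-2.8889) + (-10.5556) + (118.4444) + (71.7778) = 120.7778
Denominator Σ(x_t−x̄)² = 758.0000
r_2 = 120.7778 / 758.0000 = 0.159

0.159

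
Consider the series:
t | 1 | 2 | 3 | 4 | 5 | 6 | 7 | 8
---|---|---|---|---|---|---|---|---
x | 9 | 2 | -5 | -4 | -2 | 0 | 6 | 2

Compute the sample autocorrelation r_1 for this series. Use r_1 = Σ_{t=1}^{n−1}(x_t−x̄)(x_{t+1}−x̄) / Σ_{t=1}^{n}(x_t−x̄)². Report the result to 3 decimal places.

Mean x̄ = (9 + 2 − 5 − 4 − 2 + 0 + 6 + 2)/8 = 1.0000
Numerator Σ_{t=1}^{7}(x_t−x̄)(x_{t+1}−x̄) = 50.0000
Denominator Σ(x_t−x̄)² = 162.0000
r_1 = 50.0000 / 162.0000 = 0.309

0.309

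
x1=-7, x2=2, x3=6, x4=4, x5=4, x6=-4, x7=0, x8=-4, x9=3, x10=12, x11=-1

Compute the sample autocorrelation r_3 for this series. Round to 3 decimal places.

-0.257

Mean x̄ = (-7 + 2 + 6 + 4 + 4 − 4 + 0 − 4 + 3 + 12 − 1)/11 = 1.3636
Numerator Σ_{t=1}^{8}(x_t−x̄)(x_{t+3}−x̄) = -73.5785
Denominator Σ(x_t−x̄)² = 286.5455
r_3 = -73.5785 / 286.5455 = -0.257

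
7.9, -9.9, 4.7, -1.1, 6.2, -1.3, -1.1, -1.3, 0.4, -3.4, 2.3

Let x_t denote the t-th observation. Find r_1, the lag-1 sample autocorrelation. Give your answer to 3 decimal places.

Mean x̄ = (7.9 − 9.9 + 4.7 − 1.1 + 6.2 − 1.3 − 1.1 − 1.3 + 0.4 − 3.4 + 2.3)/11 = 0.3091
Numerator Σ_{t=1}^{10}(x_t−x̄)(x_{t+1}−x̄) = -149.6237
Denominator Σ(x_t−x̄)² = 242.7091
r_1 = -149.6237 / 242.7091 = -0.616

-0.616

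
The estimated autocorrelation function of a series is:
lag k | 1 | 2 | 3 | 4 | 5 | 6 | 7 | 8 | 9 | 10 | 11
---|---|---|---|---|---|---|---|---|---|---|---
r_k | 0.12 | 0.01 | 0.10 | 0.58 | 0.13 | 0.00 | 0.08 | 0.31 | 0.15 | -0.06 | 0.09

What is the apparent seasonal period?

4

The largest autocorrelation is r_4 = 0.58, with a weaker echo at lag 8 (0.31); the remaining lags stay at or below 0.15.
The dominant spike at lag 4 indicates a seasonal period of 4.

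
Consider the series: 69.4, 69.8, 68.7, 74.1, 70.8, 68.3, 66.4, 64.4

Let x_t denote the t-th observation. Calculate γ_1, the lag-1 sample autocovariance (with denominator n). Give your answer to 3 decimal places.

2.538

Mean x̄ = (69.4 + 69.8 + 68.7 + 74.1 + 70.8 + 68.3 + 66.4 + 64.4)/8 = 68.9875
Deviations: 0.4125, 0.8125, -0.2875, 5.1125, 1.8125, -0.6875, -2.5875, -4.5875
Σ_{t=1}^{7}(x_t−x̄)(x_{t+1}−x̄) = 20.3011
γ_1 = 20.3011 / 8 = 2.538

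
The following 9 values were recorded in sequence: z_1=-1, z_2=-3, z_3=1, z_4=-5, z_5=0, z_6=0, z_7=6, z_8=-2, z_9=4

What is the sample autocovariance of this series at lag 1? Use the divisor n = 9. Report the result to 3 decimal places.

Mean z̄ = (-1 − 3 + 1 − 5 + 0 + 0 + 6 − 2 + 4)/9 = 0.0000
Σ_{t=1}^{8}(z_t−z̄)(z_{t+1}−z̄) = -25.0000
γ_1 = -25.0000 / 9 = -2.778

-2.778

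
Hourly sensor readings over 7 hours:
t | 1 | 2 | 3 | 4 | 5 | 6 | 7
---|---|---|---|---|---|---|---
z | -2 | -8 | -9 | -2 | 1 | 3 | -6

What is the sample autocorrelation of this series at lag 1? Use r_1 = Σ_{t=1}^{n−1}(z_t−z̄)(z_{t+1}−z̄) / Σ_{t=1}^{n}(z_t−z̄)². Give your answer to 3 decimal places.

0.234

Mean z̄ = (-2 − 8 − 9 − 2 + 1 + 3 − 6)/7 = -3.2857
Deviations from mean: 1.2857, -4.7143, -5.7143, 1.2857, 4.2857, 6.2857, -2.7143
Σ(z_t−z̄)(z_{t+1}−z̄) = (-6.0612) + (26.9388) + (-7.3469) + (5.5102) + (26.9388) + (-17.0612) = 28.9184
Denominator Σ(z_t−z̄)² = 123.4286
r_1 = 28.9184 / 123.4286 = 0.234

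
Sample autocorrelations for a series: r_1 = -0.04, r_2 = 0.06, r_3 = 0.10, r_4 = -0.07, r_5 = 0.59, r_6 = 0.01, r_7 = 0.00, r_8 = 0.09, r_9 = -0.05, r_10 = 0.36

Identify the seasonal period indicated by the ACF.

The largest autocorrelation is r_5 = 0.59, with a weaker echo at lag 10 (0.36); the remaining lags stay at or below 0.10.
The dominant spike at lag 5 indicates a seasonal period of 5.

5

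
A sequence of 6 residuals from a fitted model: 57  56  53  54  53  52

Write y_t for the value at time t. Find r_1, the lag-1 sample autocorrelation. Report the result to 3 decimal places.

0.317

Mean ȳ = (57 + 56 + 53 + 54 + 53 + 52)/6 = 54.1667
Deviations from mean: 2.8333, 1.8333, -1.1667, -0.1667, -1.1667, -2.1667
Σ(y_t−ȳ)(y_{t+1}−ȳ) = (5.1944) + (-2.1389) + (0.1944) + (0.1944) + (2.5278) = 5.9722
Denominator Σ(y_t−ȳ)² = 18.8333
r_1 = 5.9722 / 18.8333 = 0.317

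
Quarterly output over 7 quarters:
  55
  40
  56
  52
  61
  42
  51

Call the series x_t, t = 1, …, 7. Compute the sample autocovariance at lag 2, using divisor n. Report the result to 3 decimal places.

7.143

Mean x̄ = (55 + 40 + 56 + 52 + 61 + 42 + 51)/7 = 51.0000
Σ_{t=1}^{5}(x_t−x̄)(x_{t+2}−x̄) = 50.0000
γ_2 = 50.0000 / 7 = 7.143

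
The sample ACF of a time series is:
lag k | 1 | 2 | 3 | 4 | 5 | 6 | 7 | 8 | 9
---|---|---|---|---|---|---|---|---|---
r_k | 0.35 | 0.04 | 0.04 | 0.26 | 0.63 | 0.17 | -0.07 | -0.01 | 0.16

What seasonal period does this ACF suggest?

The largest autocorrelation is r_5 = 0.63; the remaining lags stay at or below 0.35. The elevated value at lag 1 (0.35), dropping to 0.04 at lag 2, reflects decaying short-term dependence rather than seasonality.
The dominant spike at lag 5 indicates a seasonal period of 5.

5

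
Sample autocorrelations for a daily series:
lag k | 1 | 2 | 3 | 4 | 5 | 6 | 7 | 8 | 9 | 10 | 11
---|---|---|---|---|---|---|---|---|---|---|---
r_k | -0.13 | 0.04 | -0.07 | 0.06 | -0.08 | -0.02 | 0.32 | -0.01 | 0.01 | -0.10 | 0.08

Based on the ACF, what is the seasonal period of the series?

7

The largest autocorrelation is r_7 = 0.32; the remaining lags stay at or below 0.08.
The dominant spike at lag 7 indicates a seasonal period of 7.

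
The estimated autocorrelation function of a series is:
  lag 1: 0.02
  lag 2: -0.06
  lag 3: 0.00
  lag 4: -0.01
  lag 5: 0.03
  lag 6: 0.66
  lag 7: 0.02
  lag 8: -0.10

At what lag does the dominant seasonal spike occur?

6

The largest autocorrelation is r_6 = 0.66; the remaining lags stay at or below 0.03.
The dominant spike at lag 6 indicates a seasonal period of 6.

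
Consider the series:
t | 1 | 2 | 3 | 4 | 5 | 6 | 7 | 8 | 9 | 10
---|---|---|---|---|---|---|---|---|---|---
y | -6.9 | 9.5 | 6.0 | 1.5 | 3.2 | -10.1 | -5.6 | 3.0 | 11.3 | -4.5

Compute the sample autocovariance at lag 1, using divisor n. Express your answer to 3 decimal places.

Mean ȳ = (-6.9 + 9.5 + 6.0 + 1.5 + 3.2 − 10.1 − 5.6 + 3.0 + 11.3 − 4.5)/10 = 0.7400
Σ_{t=1}^{9}(y_t−ȳ)(y_{t+1}−ȳ) = -18.7196
γ_1 = -18.7196 / 10 = -1.872

-1.872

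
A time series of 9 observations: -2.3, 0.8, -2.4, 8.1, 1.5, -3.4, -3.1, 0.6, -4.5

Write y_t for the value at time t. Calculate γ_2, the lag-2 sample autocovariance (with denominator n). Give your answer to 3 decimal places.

Mean ȳ = (-2.3 + 0.8 − 2.4 + 8.1 + 1.5 − 3.4 − 3.1 + 0.6 − 4.5)/9 = -0.5222
Σ_{t=1}^{7}(y_t−ȳ)(y_{t+2}−ȳ) = -12.0599
γ_2 = -12.0599 / 9 = -1.340

-1.340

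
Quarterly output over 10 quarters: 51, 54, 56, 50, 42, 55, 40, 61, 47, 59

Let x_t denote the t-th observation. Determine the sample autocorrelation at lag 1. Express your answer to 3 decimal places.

-0.562

Mean x̄ = (51 + 54 + 56 + 50 + 42 + 55 + 40 + 61 + 47 + 59)/10 = 51.5000
Numerator Σ_{t=1}^{9}(x_t−x̄)(x_{t+1}−x̄) = -241.7500
Denominator Σ(x_t−x̄)² = 430.5000
r_1 = -241.7500 / 430.5000 = -0.562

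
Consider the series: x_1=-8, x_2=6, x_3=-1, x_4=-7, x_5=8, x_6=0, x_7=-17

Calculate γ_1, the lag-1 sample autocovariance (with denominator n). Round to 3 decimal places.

-13.440

Mean x̄ = (-8 + 6 − 1 − 7 + 8 + 0 − 17)/7 = -2.7143
Deviations: -5.2857, 8.7143, 1.7143, -4.2857, 10.7143, 2.7143, -14.2857
Σ_{t=1}^{6}(x_t−x̄)(x_{t+1}−x̄) = -94.0816
γ_1 = -94.0816 / 7 = -13.440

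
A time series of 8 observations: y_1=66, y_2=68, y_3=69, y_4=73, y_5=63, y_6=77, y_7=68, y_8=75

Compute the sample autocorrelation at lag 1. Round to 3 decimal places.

Mean ȳ = (66 + 68 + 69 + 73 + 63 + 77 + 68 + 75)/8 = 69.8750
Deviations from mean: -3.8750, -1.8750, -0.8750, 3.1250, -6.8750, 7.1250, -1.8750, 5.1250
Numerator Σ_{t=1}^{7}(y_t−ȳ)(y_{t+1}−ȳ) = -87.2656
Denominator Σ(y_t−ȳ)² = 156.8750
r_1 = -87.2656 / 156.8750 = -0.556

-0.556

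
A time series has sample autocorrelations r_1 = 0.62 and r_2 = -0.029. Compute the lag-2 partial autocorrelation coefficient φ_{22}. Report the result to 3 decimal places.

φ_{22} = (r_2 − r_1²) / (1 − r_1²)
r_1² = (0.62)² = 0.3844
Numerator = -0.029 − 0.3844 = -0.4134; denominator = 1 − 0.3844 = 0.6156
φ_{22} = -0.4134 / 0.6156 = -0.672

-0.672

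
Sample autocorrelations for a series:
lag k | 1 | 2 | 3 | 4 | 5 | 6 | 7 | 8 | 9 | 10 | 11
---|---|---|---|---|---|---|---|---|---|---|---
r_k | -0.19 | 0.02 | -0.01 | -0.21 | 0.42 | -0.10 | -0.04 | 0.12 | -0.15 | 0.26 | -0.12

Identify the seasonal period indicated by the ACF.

5

The largest autocorrelation is r_5 = 0.42, with a weaker echo at lag 10 (0.26); the remaining lags stay at or below 0.12.
The dominant spike at lag 5 indicates a seasonal period of 5.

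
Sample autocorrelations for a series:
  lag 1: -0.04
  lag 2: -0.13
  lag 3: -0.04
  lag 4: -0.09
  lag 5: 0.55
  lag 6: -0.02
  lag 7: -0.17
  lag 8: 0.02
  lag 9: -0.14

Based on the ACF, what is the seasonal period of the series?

The largest autocorrelation is r_5 = 0.55; the remaining lags stay at or below 0.02.
The dominant spike at lag 5 indicates a seasonal period of 5.

5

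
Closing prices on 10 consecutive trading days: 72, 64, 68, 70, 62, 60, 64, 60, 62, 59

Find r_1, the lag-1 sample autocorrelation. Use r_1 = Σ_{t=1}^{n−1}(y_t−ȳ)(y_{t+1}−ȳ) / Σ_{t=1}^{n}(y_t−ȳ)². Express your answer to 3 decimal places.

0.211

Mean ȳ = (72 + 64 + 68 + 70 + 62 + 60 + 64 + 60 + 62 + 59)/10 = 64.1000
Numerator Σ_{t=1}^{9}(y_t−ȳ)(y_{t+1}−ȳ) = 38.1900
Denominator Σ(y_t−ȳ)² = 180.9000
r_1 = 38.1900 / 180.9000 = 0.211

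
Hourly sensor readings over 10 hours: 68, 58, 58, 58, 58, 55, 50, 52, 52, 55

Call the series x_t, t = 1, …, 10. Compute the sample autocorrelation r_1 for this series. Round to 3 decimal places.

0.379

Mean x̄ = (68 + 58 + 58 + 58 + 58 + 55 + 50 + 52 + 52 + 55)/10 = 56.4000
Numerator Σ_{t=1}^{9}(x_t−x̄)(x_{t+1}−x̄) = 86.6400
Denominator Σ(x_t−x̄)² = 228.4000
r_1 = 86.6400 / 228.4000 = 0.379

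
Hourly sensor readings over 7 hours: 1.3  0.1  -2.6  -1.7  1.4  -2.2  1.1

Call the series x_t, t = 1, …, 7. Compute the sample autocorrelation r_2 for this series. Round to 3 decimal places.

Mean x̄ = (1.3 + 0.1 − 2.6 − 1.7 + 1.4 − 2.2 + 1.1)/7 = -0.3714
Deviations from mean: 1.6714, 0.4714, -2.2286, -1.3286, 1.7714, -1.8286, 1.4714
Σ(x_t−x̄)(x_{t+2}−x̄) = (-3.7249) + (-0.6263) + (-3.9478) + (2.4294) + (2.6065) = -3.2631
Denominator Σ(x_t−x̄)² = 18.3943
r_2 = -3.2631 / 18.3943 = -0.177

-0.177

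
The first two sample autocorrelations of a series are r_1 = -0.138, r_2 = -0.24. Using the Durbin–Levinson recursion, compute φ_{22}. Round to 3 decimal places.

-0.264

φ_{22} = (r_2 − r_1²) / (1 − r_1²)
r_1² = (-0.138)² = 0.019044
Numerator = -0.24 − 0.0190 = -0.2590; denominator = 1 − 0.0190 = 0.9810
φ_{22} = -0.2590 / 0.9810 = -0.264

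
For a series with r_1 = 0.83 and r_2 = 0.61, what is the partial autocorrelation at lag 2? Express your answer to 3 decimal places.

-0.254

φ_{22} = (r_2 − r_1²) / (1 − r_1²)
r_1² = (0.83)² = 0.6889
Numerator = 0.61 − 0.6889 = -0.0789; denominator = 1 − 0.6889 = 0.3111
φ_{22} = -0.0789 / 0.3111 = -0.254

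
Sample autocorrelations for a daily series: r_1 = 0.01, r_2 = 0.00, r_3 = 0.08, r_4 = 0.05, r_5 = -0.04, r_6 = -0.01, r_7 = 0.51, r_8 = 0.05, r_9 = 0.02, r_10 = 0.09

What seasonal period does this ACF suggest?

7

The largest autocorrelation is r_7 = 0.51; the remaining lags stay at or below 0.09.
The dominant spike at lag 7 indicates a seasonal period of 7.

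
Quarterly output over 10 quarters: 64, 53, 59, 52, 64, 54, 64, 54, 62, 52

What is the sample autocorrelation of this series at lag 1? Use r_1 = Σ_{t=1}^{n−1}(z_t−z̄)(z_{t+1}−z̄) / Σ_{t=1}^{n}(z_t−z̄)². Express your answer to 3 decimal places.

-0.747

Mean z̄ = (64 + 53 + 59 + 52 + 64 + 54 + 64 + 54 + 62 + 52)/10 = 57.8000
Numerator Σ_{t=1}^{9}(z_t−z̄)(z_{t+1}−z̄) = -189.4400
Denominator Σ(z_t−z̄)² = 253.6000
r_1 = -189.4400 / 253.6000 = -0.747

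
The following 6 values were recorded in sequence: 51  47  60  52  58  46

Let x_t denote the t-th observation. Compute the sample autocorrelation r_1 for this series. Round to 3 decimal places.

Mean x̄ = (51 + 47 + 60 + 52 + 58 + 46)/6 = 52.3333
Deviations from mean: -1.3333, -5.3333, 7.6667, -0.3333, 5.6667, -6.3333
Σ(x_t−x̄)(x_{t+1}−x̄) = (7.1111) + (-40.8889) + (-2.5556) + (-1.8889) + (-35.8889) = -74.1111
Denominator Σ(x_t−x̄)² = 161.3333
r_1 = -74.1111 / 161.3333 = -0.459

-0.459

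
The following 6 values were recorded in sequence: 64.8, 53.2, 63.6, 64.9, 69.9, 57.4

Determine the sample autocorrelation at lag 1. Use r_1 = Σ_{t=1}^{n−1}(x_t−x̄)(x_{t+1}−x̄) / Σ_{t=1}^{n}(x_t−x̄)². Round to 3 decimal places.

Mean x̄ = (64.8 + 53.2 + 63.6 + 64.9 + 69.9 + 57.4)/6 = 62.3000
Deviations from mean: 2.5000, -9.1000, 1.3000, 2.6000, 7.6000, -4.9000
Numerator Σ_{t=1}^{5}(x_t−x̄)(x_{t+1}−x̄) = -48.6800
Denominator Σ(x_t−x̄)² = 179.2800
r_1 = -48.6800 / 179.2800 = -0.272

-0.272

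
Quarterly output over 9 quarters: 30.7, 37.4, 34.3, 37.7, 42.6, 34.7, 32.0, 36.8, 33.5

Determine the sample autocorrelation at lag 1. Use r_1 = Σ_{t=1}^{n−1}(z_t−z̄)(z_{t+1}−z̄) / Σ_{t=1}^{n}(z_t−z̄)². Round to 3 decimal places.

-0.084

Mean z̄ = (30.7 + 37.4 + 34.3 + 37.7 + 42.6 + 34.7 + 32.0 + 36.8 + 33.5)/9 = 35.5222
Numerator Σ_{t=1}^{8}(z_t−z̄)(z_{t+1}−z̄) = -8.6060
Denominator Σ(z_t−z̄)² = 101.9156
r_1 = -8.6060 / 101.9156 = -0.084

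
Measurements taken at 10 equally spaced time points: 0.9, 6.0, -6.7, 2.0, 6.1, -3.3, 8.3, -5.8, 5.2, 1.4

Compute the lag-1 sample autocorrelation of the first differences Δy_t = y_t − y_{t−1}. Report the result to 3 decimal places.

-0.774

First differences Δy: 5.1, -12.7, 8.7, 4.1, -9.4, 11.6, -14.1, 11.0, -3.8
Mean of differences = 0.0556
Numerator Σ(Δy_t−Δȳ)(Δy_{t+1}−Δȳ) = -647.5886
Denominator Σ(Δy_t−Δȳ)² = 836.9422
r_1(Δy) = -647.5886 / 836.9422 = -0.774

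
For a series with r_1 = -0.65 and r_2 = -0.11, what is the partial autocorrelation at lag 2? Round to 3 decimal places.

-0.922

φ_{22} = (r_2 − r_1²) / (1 − r_1²)
r_1² = (-0.65)² = 0.4225
Numerator = -0.11 − 0.4225 = -0.5325; denominator = 1 − 0.4225 = 0.5775
φ_{22} = -0.5325 / 0.5775 = -0.922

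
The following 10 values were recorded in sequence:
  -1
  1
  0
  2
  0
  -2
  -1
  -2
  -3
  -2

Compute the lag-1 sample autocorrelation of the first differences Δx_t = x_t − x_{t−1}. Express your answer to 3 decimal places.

First differences Δx: 2, -1, 2, -2, -2, 1, -1, -1, 1
Mean of differences = -0.1111
Numerator Σ(Δx_t−Δx̄)(Δx_{t+1}−Δx̄) = -7.4568
Denominator Σ(Δx_t−Δx̄)² = 20.8889
r_1(Δx) = -7.4568 / 20.8889 = -0.357

-0.357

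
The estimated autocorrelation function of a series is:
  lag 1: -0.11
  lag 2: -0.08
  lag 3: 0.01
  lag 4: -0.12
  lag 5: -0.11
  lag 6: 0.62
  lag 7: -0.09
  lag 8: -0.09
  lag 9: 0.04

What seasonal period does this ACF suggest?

6

The largest autocorrelation is r_6 = 0.62; the remaining lags stay at or below 0.04.
The dominant spike at lag 6 indicates a seasonal period of 6.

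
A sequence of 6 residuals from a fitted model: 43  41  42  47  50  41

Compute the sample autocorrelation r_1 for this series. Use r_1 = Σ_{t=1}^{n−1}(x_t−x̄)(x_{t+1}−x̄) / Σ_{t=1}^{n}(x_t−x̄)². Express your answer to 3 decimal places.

Mean x̄ = (43 + 41 + 42 + 47 + 50 + 41)/6 = 44.0000
Deviations from mean: -1.0000, -3.0000, -2.0000, 3.0000, 6.0000, -3.0000
Numerator Σ_{t=1}^{5}(x_t−x̄)(x_{t+1}−x̄) = 3.0000
Denominator Σ(x_t−x̄)² = 68.0000
r_1 = 3.0000 / 68.0000 = 0.044

0.044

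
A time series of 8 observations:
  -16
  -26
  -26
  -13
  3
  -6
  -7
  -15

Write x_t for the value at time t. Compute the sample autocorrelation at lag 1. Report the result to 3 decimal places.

0.507

Mean x̄ = (-16 − 26 − 26 − 13 + 3 − 6 − 7 − 15)/8 = -13.2500
Deviations from mean: -2.7500, -12.7500, -12.7500, 0.2500, 16.2500, 7.2500, 6.2500, -1.7500
Numerator Σ_{t=1}^{7}(x_t−x̄)(x_{t+1}−x̄) = 350.6875
Denominator Σ(x_t−x̄)² = 691.5000
r_1 = 350.6875 / 691.5000 = 0.507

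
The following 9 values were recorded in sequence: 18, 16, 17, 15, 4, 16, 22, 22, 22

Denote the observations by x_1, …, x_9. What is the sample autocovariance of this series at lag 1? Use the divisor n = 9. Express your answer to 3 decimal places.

9.134

Mean x̄ = (18 + 16 + 17 + 15 + 4 + 16 + 22 + 22 + 22)/9 = 16.8889
Σ_{t=1}^{8}(x_t−x̄)(x_{t+1}−x̄) = 82.2099
γ_1 = 82.2099 / 9 = 9.134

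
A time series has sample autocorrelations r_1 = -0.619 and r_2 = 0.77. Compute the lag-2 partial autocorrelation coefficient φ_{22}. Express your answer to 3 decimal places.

0.627

φ_{22} = (r_2 − r_1²) / (1 − r_1²)
r_1² = (-0.619)² = 0.383161
Numerator = 0.77 − 0.3832 = 0.3868; denominator = 1 − 0.3832 = 0.6168
φ_{22} = 0.3868 / 0.6168 = 0.627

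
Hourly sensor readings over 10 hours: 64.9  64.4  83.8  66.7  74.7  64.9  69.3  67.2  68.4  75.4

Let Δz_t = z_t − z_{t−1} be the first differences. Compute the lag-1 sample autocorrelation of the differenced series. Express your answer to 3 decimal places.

First differences Δz: -0.5, 19.4, -17.1, 8.0, -9.8, 4.4, -2.1, 1.2, 7.0
Mean of differences = 1.1667
Numerator Σ(Δz_t−Δz̄)(Δz_{t+1}−Δz̄) = -609.1478
Denominator Σ(Δz_t−Δz̄)² = 891.0200
r_1(Δz) = -609.1478 / 891.0200 = -0.684

-0.684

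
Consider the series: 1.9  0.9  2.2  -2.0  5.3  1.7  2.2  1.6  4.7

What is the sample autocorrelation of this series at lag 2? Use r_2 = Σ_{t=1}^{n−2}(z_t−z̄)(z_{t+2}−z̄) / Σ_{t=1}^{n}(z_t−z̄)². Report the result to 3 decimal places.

Mean z̄ = (1.9 + 0.9 + 2.2 − 2.0 + 5.3 + 1.7 + 2.2 + 1.6 + 4.7)/9 = 2.0556
Numerator Σ_{t=1}^{7}(z_t−z̄)(z_{t+2}−z̄) = 7.5872
Denominator Σ(z_t−z̄)² = 35.7022
r_2 = 7.5872 / 35.7022 = 0.213

0.213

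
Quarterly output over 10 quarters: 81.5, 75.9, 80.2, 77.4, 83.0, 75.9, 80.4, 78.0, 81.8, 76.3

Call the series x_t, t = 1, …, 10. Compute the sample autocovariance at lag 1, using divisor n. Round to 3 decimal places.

Mean x̄ = (81.5 + 75.9 + 80.2 + 77.4 + 83.0 + 75.9 + 80.4 + 78.0 + 81.8 + 76.3)/10 = 79.0400
Σ_{t=1}^{9}(x_t−x̄)(x_{t+1}−x̄) = -48.3156
γ_1 = -48.3156 / 10 = -4.832

-4.832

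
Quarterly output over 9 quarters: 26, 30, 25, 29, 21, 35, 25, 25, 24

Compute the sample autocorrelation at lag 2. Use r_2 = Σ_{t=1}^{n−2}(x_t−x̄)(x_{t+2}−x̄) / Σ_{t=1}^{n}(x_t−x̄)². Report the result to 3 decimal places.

Mean x̄ = (26 + 30 + 25 + 29 + 21 + 35 + 25 + 25 + 24)/9 = 26.6667
Numerator Σ_{t=1}^{7}(x_t−x̄)(x_{t+2}−x̄) = 37.7778
Denominator Σ(x_t−x̄)² = 134.0000
r_2 = 37.7778 / 134.0000 = 0.282

0.282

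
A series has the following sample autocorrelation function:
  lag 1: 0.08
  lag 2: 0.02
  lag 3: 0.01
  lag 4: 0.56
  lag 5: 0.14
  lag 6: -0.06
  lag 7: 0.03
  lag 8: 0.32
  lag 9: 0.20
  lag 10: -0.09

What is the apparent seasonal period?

The largest autocorrelation is r_4 = 0.56, with a weaker echo at lag 8 (0.32); the remaining lags stay at or below 0.20.
The dominant spike at lag 4 indicates a seasonal period of 4.

4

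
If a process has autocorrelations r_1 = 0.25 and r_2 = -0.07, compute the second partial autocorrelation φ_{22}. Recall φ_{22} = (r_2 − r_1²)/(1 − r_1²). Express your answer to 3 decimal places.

φ_{22} = (r_2 − r_1²) / (1 − r_1²)
r_1² = (0.25)² = 0.0625
Numerator = -0.07 − 0.0625 = -0.1325; denominator = 1 − 0.0625 = 0.9375
φ_{22} = -0.1325 / 0.9375 = -0.141

-0.141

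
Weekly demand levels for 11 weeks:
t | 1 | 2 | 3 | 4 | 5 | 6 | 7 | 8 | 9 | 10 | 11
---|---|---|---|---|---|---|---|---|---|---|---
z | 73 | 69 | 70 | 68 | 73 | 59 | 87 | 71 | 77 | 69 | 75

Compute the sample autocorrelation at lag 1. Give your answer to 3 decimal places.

Mean z̄ = (73 + 69 + 70 + 68 + 73 + 59 + 87 + 71 + 77 + 69 + 75)/11 = 71.9091
Numerator Σ_{t=1}^{10}(z_t−z̄)(z_{t+1}−z̄) = -245.4628
Denominator Σ(z_t−z̄)² = 468.9091
r_1 = -245.4628 / 468.9091 = -0.523

-0.523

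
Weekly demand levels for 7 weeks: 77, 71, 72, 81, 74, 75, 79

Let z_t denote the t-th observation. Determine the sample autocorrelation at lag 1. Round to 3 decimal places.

Mean z̄ = (77 + 71 + 72 + 81 + 74 + 75 + 79)/7 = 75.5714
Deviations from mean: 1.4286, -4.5714, -3.5714, 5.4286, -1.5714, -0.5714, 3.4286
Numerator Σ_{t=1}^{6}(z_t−z̄)(z_{t+1}−z̄) = -19.1837
Denominator Σ(z_t−z̄)² = 79.7143
r_1 = -19.1837 / 79.7143 = -0.241

-0.241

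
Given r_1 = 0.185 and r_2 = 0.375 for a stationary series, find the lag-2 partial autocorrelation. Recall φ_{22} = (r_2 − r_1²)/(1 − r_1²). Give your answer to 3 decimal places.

0.353

φ_{22} = (r_2 − r_1²) / (1 − r_1²)
r_1² = (0.185)² = 0.034225
Numerator = 0.375 − 0.0342 = 0.3408; denominator = 1 − 0.0342 = 0.9658
φ_{22} = 0.3408 / 0.9658 = 0.353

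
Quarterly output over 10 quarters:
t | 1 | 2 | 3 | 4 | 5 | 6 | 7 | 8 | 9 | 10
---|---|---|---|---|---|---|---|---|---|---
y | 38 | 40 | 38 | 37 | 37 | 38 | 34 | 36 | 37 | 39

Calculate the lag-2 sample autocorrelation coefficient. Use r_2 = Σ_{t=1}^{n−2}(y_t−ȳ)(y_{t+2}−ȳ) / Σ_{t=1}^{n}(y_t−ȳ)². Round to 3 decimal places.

-0.062

Mean ȳ = (38 + 40 + 38 + 37 + 37 + 38 + 34 + 36 + 37 + 39)/10 = 37.4000
Numerator Σ_{t=1}^{8}(y_t−ȳ)(y_{t+2}−ȳ) = -1.5200
Denominator Σ(y_t−ȳ)² = 24.4000
r_2 = -1.5200 / 24.4000 = -0.062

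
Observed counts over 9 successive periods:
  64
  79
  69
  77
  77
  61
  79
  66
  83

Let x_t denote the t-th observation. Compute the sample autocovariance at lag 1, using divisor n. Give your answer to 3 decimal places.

-34.524

Mean x̄ = (64 + 79 + 69 + 77 + 77 + 61 + 79 + 66 + 83)/9 = 72.7778
Σ_{t=1}^{8}(x_t−x̄)(x_{t+1}−x̄) = -310.7160
γ_1 = -310.7160 / 9 = -34.524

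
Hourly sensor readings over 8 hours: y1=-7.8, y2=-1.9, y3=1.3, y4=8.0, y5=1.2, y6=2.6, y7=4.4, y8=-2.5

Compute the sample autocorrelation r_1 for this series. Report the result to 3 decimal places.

0.157

Mean ȳ = (-7.8 − 1.9 + 1.3 + 8.0 + 1.2 + 2.6 + 4.4 − 2.5)/8 = 0.6625
Deviations from mean: -8.4625, -2.5625, 0.6375, 7.3375, 0.5375, 1.9375, 3.7375, -3.1625
Σ(y_t−ȳ)(y_{t+1}−ȳ) = (21.6852) + (-1.6336) + (4.6777) + (3.9439) + (1.0414) + (7.2414) + (-11.8198) = 25.1361
Denominator Σ(y_t−ȳ)² = 160.4388
r_1 = 25.1361 / 160.4388 = 0.157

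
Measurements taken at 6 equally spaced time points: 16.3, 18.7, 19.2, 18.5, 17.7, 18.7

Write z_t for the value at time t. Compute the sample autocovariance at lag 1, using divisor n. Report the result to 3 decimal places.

Mean z̄ = (16.3 + 18.7 + 19.2 + 18.5 + 17.7 + 18.7)/6 = 18.1833
Σ_{t=1}^{5}(z_t−z̄)(z_{t+1}−z̄) = -0.5286
γ_1 = -0.5286 / 6 = -0.088

-0.088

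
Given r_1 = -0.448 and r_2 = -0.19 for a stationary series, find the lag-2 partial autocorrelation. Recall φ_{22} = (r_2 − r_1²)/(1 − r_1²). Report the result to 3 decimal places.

-0.489

φ_{22} = (r_2 − r_1²) / (1 − r_1²)
r_1² = (-0.448)² = 0.200704
Numerator = -0.19 − 0.2007 = -0.3907; denominator = 1 − 0.2007 = 0.7993
φ_{22} = -0.3907 / 0.7993 = -0.489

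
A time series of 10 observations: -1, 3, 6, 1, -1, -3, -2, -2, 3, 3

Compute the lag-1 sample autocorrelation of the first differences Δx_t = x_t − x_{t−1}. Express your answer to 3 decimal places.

First differences Δx: 4, 3, -5, -2, -2, 1, 0, 5, 0
Mean of differences = 0.4444
Numerator Σ(Δx_t−Δx̄)(Δx_{t+1}−Δx̄) = 8.8025
Denominator Σ(Δx_t−Δx̄)² = 82.2222
r_1(Δx) = 8.8025 / 82.2222 = 0.107

0.107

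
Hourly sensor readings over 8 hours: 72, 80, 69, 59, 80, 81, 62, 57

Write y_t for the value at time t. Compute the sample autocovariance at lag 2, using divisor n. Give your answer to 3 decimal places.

-58.250

Mean ȳ = (72 + 80 + 69 + 59 + 80 + 81 + 62 + 57)/8 = 70.0000
Deviations: 2.0000, 10.0000, -1.0000, -11.0000, 10.0000, 11.0000, -8.0000, -13.0000
Σ_{t=1}^{6}(y_t−ȳ)(y_{t+2}−ȳ) = -466.0000
γ_2 = -466.0000 / 8 = -58.250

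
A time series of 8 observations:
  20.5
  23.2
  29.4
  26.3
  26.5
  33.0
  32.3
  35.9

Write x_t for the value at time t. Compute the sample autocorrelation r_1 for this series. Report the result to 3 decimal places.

0.399

Mean x̄ = (20.5 + 23.2 + 29.4 + 26.3 + 26.5 + 33.0 + 32.3 + 35.9)/8 = 28.3875
Deviations from mean: -7.8875, -5.1875, 1.0125, -2.0875, -1.8875, 4.6125, 3.9125, 7.5125
Numerator Σ_{t=1}^{7}(x_t−x̄)(x_{t+1}−x̄) = 76.2236
Denominator Σ(x_t−x̄)² = 191.0888
r_1 = 76.2236 / 191.0888 = 0.399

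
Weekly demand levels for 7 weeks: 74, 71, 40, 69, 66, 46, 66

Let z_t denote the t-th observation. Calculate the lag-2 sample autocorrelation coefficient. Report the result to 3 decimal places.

-0.371

Mean z̄ = (74 + 71 + 40 + 69 + 66 + 46 + 66)/7 = 61.7143
Deviations from mean: 12.2857, 9.2857, -21.7143, 7.2857, 4.2857, -15.7143, 4.2857
Σ(z_t−z̄)(z_{t+2}−z̄) = (-266.7755) + (67.6531) + (-93.0612) + (-114.4898) + (18.3673) = -388.3061
Denominator Σ(z_t−z̄)² = 1045.4286
r_2 = -388.3061 / 1045.4286 = -0.371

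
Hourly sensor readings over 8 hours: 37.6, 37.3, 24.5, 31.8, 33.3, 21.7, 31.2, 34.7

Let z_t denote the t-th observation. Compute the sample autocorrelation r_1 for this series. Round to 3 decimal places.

Mean z̄ = (37.6 + 37.3 + 24.5 + 31.8 + 33.3 + 21.7 + 31.2 + 34.7)/8 = 31.5125
Deviations from mean: 6.0875, 5.7875, -7.0125, 0.2875, 1.7875, -9.8125, -0.3125, 3.1875
Σ(z_t−z̄)(z_{t+1}−z̄) = (35.2314) + (-40.5848) + (-2.0161) + (0.5139) + (-17.5398) + (3.0664) + (-0.9961) = -22.3252
Denominator Σ(z_t−z̄)² = 229.5488
r_1 = -22.3252 / 229.5488 = -0.097

-0.097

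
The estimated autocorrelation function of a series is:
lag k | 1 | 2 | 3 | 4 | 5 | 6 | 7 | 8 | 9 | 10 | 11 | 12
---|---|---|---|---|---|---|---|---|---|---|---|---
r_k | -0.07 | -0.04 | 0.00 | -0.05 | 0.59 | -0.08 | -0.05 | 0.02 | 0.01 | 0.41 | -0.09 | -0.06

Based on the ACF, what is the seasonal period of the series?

The largest autocorrelation is r_5 = 0.59, with a weaker echo at lag 10 (0.41); the remaining lags stay at or below 0.02.
The dominant spike at lag 5 indicates a seasonal period of 5.

5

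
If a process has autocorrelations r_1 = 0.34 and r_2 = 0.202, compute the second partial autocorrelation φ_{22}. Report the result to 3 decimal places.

0.098

φ_{22} = (r_2 − r_1²) / (1 − r_1²)
r_1² = (0.34)² = 0.1156
Numerator = 0.202 − 0.1156 = 0.0864; denominator = 1 − 0.1156 = 0.8844
φ_{22} = 0.0864 / 0.8844 = 0.098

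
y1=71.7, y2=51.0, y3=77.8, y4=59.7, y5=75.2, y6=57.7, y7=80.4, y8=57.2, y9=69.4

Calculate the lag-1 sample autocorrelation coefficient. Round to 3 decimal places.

Mean ȳ = (71.7 + 51.0 + 77.8 + 59.7 + 75.2 + 57.7 + 80.4 + 57.2 + 69.4)/9 = 66.6778
Numerator Σ_{t=1}^{8}(y_t−ȳ)(y_{t+1}−ȳ) = -745.7460
Denominator Σ(y_t−ȳ)² = 882.1756
r_1 = -745.7460 / 882.1756 = -0.845

-0.845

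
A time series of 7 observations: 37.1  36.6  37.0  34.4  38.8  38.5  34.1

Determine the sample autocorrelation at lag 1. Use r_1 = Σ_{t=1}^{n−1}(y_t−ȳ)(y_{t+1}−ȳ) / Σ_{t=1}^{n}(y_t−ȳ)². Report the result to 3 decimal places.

Mean ȳ = (37.1 + 36.6 + 37.0 + 34.4 + 38.8 + 38.5 + 34.1)/7 = 36.6429
Deviations from mean: 0.4571, -0.0429, 0.3571, -2.2429, 2.1571, 1.8571, -2.5429
Numerator Σ_{t=1}^{6}(y_t−ȳ)(y_{t+1}−ȳ) = -6.3904
Denominator Σ(y_t−ȳ)² = 19.9371
r_1 = -6.3904 / 19.9371 = -0.321

-0.321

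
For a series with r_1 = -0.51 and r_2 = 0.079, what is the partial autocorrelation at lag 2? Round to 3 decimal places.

φ_{22} = (r_2 − r_1²) / (1 − r_1²)
r_1² = (-0.51)² = 0.2601
Numerator = 0.079 − 0.2601 = -0.1811; denominator = 1 − 0.2601 = 0.7399
φ_{22} = -0.1811 / 0.7399 = -0.245

-0.245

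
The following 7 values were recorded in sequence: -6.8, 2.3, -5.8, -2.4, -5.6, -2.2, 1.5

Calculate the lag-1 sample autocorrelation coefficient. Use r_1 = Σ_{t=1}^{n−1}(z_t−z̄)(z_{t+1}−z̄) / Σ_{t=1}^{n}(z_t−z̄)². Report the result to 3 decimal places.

Mean z̄ = (-6.8 + 2.3 − 5.8 − 2.4 − 5.6 − 2.2 + 1.5)/7 = -2.7143
Σ(z_t−z̄)(z_{t+1}−z̄) = (-20.4869) + (-15.4727) + (-0.9698) + (-0.9069) + (-1.4841) + (2.1673) = -37.1531
Denominator Σ(z_t−z̄)² = 77.8086
r_1 = -37.1531 / 77.8086 = -0.477

-0.477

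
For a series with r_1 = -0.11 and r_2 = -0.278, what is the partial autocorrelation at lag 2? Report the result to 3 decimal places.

-0.294

φ_{22} = (r_2 − r_1²) / (1 − r_1²)
r_1² = (-0.11)² = 0.0121
Numerator = -0.278 − 0.0121 = -0.2901; denominator = 1 − 0.0121 = 0.9879
φ_{22} = -0.2901 / 0.9879 = -0.294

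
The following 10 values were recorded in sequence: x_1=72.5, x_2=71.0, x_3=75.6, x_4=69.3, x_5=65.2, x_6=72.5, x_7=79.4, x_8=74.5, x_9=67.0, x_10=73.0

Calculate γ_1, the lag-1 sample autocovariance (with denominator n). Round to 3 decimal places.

0.584

Mean x̄ = (72.5 + 71.0 + 75.6 + 69.3 + 65.2 + 72.5 + 79.4 + 74.5 + 67.0 + 73.0)/10 = 72.0000
Σ_{t=1}^{9}(x_t−x̄)(x_{t+1}−x̄) = 5.8400
γ_1 = 5.8400 / 10 = 0.584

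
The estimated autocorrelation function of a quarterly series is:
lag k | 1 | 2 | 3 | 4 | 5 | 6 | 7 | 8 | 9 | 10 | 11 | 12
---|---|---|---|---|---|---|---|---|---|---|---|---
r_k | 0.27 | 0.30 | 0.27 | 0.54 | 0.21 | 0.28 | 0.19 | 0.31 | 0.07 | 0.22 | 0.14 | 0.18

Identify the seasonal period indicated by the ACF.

The largest autocorrelation is r_4 = 0.54, with a weaker echo at lag 8 (0.31); the remaining lags stay at or below 0.30.
The dominant spike at lag 4 indicates a seasonal period of 4.

4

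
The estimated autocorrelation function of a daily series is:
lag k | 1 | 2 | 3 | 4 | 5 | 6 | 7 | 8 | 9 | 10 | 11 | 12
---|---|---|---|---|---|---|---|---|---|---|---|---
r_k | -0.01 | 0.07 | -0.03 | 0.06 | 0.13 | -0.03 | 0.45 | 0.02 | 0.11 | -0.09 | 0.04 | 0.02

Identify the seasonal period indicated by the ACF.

The largest autocorrelation is r_7 = 0.45; the remaining lags stay at or below 0.13.
The dominant spike at lag 7 indicates a seasonal period of 7.

7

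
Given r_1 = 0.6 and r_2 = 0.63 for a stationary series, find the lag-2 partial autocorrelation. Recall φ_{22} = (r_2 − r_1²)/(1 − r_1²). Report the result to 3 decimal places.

0.422

φ_{22} = (r_2 − r_1²) / (1 − r_1²)
r_1² = (0.6)² = 0.36
Numerator = 0.63 − 0.3600 = 0.2700; denominator = 1 − 0.3600 = 0.6400
φ_{22} = 0.2700 / 0.6400 = 0.422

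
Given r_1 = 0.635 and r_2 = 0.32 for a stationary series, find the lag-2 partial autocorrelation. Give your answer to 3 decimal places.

φ_{22} = (r_2 − r_1²) / (1 − r_1²)
r_1² = (0.635)² = 0.403225
Numerator = 0.32 − 0.4032 = -0.0832; denominator = 1 − 0.4032 = 0.5968
φ_{22} = -0.0832 / 0.5968 = -0.139

-0.139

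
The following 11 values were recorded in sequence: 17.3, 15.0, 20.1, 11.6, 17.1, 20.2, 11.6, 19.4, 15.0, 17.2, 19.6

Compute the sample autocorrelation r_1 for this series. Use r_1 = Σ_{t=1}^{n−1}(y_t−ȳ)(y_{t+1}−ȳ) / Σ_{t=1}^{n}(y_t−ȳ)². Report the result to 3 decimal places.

-0.615

Mean ȳ = (17.3 + 15.0 + 20.1 + 11.6 + 17.1 + 20.2 + 11.6 + 19.4 + 15.0 + 17.2 + 19.6)/11 = 16.7364
Numerator Σ_{t=1}^{10}(y_t−ȳ)(y_{t+1}−ȳ) = -60.2786
Denominator Σ(y_t−ȳ)² = 98.0655
r_1 = -60.2786 / 98.0655 = -0.615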